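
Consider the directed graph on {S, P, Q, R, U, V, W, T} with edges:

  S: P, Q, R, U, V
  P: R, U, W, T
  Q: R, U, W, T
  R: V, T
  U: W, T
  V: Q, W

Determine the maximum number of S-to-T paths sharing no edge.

Assign every edge capacity 1; by Menger, the answer equals the max flow.
Path S→P→T (+1); total 1.
Path S→Q→T (+1); total 2.
Path S→R→T (+1); total 3.
Path S→U→T (+1); total 4.
No residual S→T path; max flow = 4.
Certifying cut of size 4: {Q→T, R→T, S→P, U→T}.

4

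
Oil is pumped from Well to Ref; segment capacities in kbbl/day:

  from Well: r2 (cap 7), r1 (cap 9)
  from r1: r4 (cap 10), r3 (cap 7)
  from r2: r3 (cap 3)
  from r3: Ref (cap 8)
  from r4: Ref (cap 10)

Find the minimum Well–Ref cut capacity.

12

Augment Well→r1→r3→Ref: bottleneck 7, flow now 7.
Augment Well→r1→r4→Ref: bottleneck 2, flow now 9.
Augment Well→r2→r3→Ref: bottleneck 1, flow now 10.
Augment Well→r2→r3→r1→r4→Ref: bottleneck 2, flow now 12. (uses reverse residual edge)
No augmenting path remains; maximum flow = 12.
By max-flow min-cut, the minimum cut capacity equals the max flow.
In the residual graph, reachable from Well: {Well, r2}.
Min-cut edges: Well→r1 (9), r2→r3 (3); capacity 9 + 3 = 12.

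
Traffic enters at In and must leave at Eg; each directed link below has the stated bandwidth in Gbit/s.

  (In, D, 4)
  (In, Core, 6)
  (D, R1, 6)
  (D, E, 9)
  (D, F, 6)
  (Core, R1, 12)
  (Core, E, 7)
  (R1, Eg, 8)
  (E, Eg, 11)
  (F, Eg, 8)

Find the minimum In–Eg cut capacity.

Augment In→D→R1→Eg: bottleneck 4, flow now 4.
Augment In→Core→R1→Eg: bottleneck 4, flow now 8.
Augment In→Core→E→Eg: bottleneck 2, flow now 10.
No augmenting path remains; maximum flow = 10.
By max-flow min-cut, the minimum cut capacity equals the max flow.
In the residual graph, reachable from In: {In}.
Min-cut edges: In→D (4), In→Core (6); capacity 4 + 6 = 10.

10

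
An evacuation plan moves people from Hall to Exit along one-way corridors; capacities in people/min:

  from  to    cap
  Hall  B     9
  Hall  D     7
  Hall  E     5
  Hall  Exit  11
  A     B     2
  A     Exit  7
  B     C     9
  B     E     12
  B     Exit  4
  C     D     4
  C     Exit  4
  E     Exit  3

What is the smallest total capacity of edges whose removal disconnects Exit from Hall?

22

Augment Hall→Exit: bottleneck 11, flow now 11.
Augment Hall→B→Exit: bottleneck 4, flow now 15.
Augment Hall→E→Exit: bottleneck 3, flow now 18.
Augment Hall→B→C→Exit: bottleneck 4, flow now 22.
No augmenting path remains; maximum flow = 22.
By max-flow min-cut, the minimum cut capacity equals the max flow.
In the residual graph, reachable from Hall: {Hall, B, C, D, E}.
Min-cut edges: Hall→Exit (11), B→Exit (4), C→Exit (4), E→Exit (3); capacity 11 + 4 + 4 + 3 = 22.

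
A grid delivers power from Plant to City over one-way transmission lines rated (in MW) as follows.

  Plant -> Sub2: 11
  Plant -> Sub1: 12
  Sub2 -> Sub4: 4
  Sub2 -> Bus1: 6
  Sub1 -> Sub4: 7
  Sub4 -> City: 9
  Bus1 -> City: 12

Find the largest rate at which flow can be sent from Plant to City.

15

Augment Plant→Sub2→Sub4→City: bottleneck 4, flow now 4.
Augment Plant→Sub2→Bus1→City: bottleneck 6, flow now 10.
Augment Plant→Sub1→Sub4→City: bottleneck 5, flow now 15.
No augmenting path remains; maximum flow = 15.
In the residual graph, reachable from Plant: {Plant, Sub2, Sub1, Sub4}.
Min-cut edges: Sub2→Bus1 (6), Sub4→City (9); capacity 6 + 9 = 15.
This cut is saturated, so no flow can exceed 15.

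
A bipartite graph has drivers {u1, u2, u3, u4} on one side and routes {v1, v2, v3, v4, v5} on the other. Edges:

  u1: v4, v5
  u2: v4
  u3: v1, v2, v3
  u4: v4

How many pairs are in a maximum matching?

Unit-capacity flow: source→left, listed edges, right→sink; max matching = max flow.
Augmenting path u1→v4 (+1); matched 1.
Augmenting path u3→v1 (+1); matched 2.
Augmenting path u2→v4→u1→v5 (+1); matched 3.
No augmenting path remains; maximum matching = 3.
König certificate: {u1, u3, v4} is a vertex cover of size 3 (every listed pair touches it), so no matching can be larger.

3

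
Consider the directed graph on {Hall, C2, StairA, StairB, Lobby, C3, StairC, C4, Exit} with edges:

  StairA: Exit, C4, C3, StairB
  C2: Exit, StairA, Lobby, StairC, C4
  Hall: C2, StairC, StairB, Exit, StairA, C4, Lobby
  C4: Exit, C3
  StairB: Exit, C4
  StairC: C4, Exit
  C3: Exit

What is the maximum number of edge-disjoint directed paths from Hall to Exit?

6

Assign every edge capacity 1; by Menger, the answer equals the max flow.
Path Hall→Exit (+1); total 1.
Path Hall→C2→Exit (+1); total 2.
Path Hall→StairA→Exit (+1); total 3.
Path Hall→StairB→Exit (+1); total 4.
Path Hall→StairC→Exit (+1); total 5.
Path Hall→C4→Exit (+1); total 6.
No residual Hall→Exit path; max flow = 6.
Certifying cut of size 6: {Hall→C2, Hall→C4, Hall→Exit, Hall→StairA, Hall→StairB, Hall→StairC}.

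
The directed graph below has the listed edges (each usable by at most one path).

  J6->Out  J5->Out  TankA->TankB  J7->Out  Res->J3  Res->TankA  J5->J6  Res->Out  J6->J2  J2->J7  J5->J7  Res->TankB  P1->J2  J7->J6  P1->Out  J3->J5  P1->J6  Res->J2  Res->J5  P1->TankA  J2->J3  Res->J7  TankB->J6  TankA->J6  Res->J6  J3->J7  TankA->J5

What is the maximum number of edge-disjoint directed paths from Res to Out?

4

Assign every edge capacity 1; by Menger, the answer equals the max flow.
Path Res→Out (+1); total 1.
Path Res→J5→Out (+1); total 2.
Path Res→J6→Out (+1); total 3.
Path Res→J7→Out (+1); total 4.
No residual Res→Out path; max flow = 4.
Certifying cut of size 4: {J5→Out, J6→Out, J7→Out, Res→Out}.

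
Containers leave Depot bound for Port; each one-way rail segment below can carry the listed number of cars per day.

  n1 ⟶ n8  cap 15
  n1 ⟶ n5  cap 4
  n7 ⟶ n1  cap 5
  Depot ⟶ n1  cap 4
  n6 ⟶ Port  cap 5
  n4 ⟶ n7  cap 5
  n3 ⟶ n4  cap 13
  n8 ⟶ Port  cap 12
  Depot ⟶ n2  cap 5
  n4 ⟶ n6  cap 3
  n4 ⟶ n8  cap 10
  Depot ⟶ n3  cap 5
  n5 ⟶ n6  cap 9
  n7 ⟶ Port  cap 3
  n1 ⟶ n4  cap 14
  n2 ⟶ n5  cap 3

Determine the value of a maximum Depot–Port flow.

12

Augment Depot→n1→n8→Port: bottleneck 4, flow now 4.
Augment Depot→n2→n5→n6→Port: bottleneck 3, flow now 7.
Augment Depot→n3→n4→n6→Port: bottleneck 2, flow now 9.
Augment Depot→n3→n4→n7→Port: bottleneck 3, flow now 12.
No augmenting path remains; maximum flow = 12.
In the residual graph, reachable from Depot: {Depot, n2}.
Min-cut edges: Depot→n1 (4), Depot→n3 (5), n2→n5 (3); capacity 4 + 5 + 3 = 12.
This cut is saturated, so no flow can exceed 12.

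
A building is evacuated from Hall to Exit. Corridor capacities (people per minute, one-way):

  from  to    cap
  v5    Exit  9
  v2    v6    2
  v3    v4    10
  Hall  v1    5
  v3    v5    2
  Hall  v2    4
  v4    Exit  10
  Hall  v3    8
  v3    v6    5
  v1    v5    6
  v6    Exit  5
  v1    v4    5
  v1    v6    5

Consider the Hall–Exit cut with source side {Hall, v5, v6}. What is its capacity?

31

Edges leaving {Hall, v5, v6}: Hall→v1 (5), Hall→v2 (4), Hall→v3 (8), v5→Exit (9), v6→Exit (5).
Cut capacity = 5 + 4 + 8 + 9 + 5 = 31.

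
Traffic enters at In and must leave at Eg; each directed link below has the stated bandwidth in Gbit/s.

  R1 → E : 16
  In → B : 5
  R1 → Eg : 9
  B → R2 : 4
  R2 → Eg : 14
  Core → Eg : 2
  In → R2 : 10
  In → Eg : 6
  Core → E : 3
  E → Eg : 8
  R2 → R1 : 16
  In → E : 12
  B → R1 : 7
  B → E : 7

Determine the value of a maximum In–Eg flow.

29

Augment In→Eg: bottleneck 6, flow now 6.
Augment In→R2→Eg: bottleneck 10, flow now 16.
Augment In→E→Eg: bottleneck 8, flow now 24.
Augment In→B→R2→Eg: bottleneck 4, flow now 28.
Augment In→B→R1→Eg: bottleneck 1, flow now 29.
No augmenting path remains; maximum flow = 29.
In the residual graph, reachable from In: {In, E}.
Min-cut edges: In→B (5), In→R2 (10), In→Eg (6), E→Eg (8); capacity 5 + 10 + 6 + 8 = 29.
This cut is saturated, so no flow can exceed 29.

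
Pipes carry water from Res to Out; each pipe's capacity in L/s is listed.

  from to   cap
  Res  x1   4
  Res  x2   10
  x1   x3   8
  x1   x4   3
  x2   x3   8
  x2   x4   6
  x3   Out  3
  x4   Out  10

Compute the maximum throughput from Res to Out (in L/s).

12

Augment Res→x1→x3→Out: bottleneck 3, flow now 3.
Augment Res→x1→x4→Out: bottleneck 1, flow now 4.
Augment Res→x2→x4→Out: bottleneck 6, flow now 10.
Augment Res→x2→x3→x1→x4→Out: bottleneck 2, flow now 12. (uses reverse residual edge)
No augmenting path remains; maximum flow = 12.
In the residual graph, reachable from Res: {Res, x1, x2, x3}.
Min-cut edges: x1→x4 (3), x2→x4 (6), x3→Out (3); capacity 3 + 6 + 3 = 12.
This cut is saturated, so no flow can exceed 12.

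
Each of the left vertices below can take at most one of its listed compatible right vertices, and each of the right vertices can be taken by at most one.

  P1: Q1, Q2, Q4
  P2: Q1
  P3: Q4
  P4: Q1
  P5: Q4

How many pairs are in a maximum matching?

Unit-capacity flow: source→left, listed edges, right→sink; max matching = max flow.
Augmenting path P1→Q1 (+1); matched 1.
Augmenting path P3→Q4 (+1); matched 2.
Augmenting path P2→Q1→P1→Q2 (+1); matched 3.
No augmenting path remains; maximum matching = 3.
König certificate: {P1, Q1, Q4} is a vertex cover of size 3 (every listed pair touches it), so no matching can be larger.

3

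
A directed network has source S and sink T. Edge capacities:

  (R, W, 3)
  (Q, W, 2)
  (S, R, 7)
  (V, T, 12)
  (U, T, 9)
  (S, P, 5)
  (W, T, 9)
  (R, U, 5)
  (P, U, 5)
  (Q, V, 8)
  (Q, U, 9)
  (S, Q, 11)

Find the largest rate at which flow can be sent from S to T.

Augment S→P→U→T: bottleneck 5, flow now 5.
Augment S→Q→U→T: bottleneck 4, flow now 9.
Augment S→Q→V→T: bottleneck 7, flow now 16.
Augment S→R→W→T: bottleneck 3, flow now 19.
Augment S→R→U→Q→V→T: bottleneck 1, flow now 20. (uses reverse residual edge)
Augment S→R→U→Q→W→T: bottleneck 2, flow now 22. (uses reverse residual edge)
No augmenting path remains; maximum flow = 22.
In the residual graph, reachable from S: {S, P, Q, R, U}.
Min-cut edges: Q→V (8), Q→W (2), R→W (3), U→T (9); capacity 8 + 2 + 3 + 9 = 22.
This cut is saturated, so no flow can exceed 22.

22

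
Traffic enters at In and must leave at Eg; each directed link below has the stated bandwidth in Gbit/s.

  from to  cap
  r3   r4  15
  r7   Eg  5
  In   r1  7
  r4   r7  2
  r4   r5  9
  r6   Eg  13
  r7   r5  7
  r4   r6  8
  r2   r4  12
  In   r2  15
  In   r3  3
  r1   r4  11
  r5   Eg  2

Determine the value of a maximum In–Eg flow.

12

Augment In→r1→r4→r5→Eg: bottleneck 2, flow now 2.
Augment In→r1→r4→r6→Eg: bottleneck 5, flow now 7.
Augment In→r2→r4→r6→Eg: bottleneck 3, flow now 10.
Augment In→r2→r4→r7→Eg: bottleneck 2, flow now 12.
No augmenting path remains; maximum flow = 12.
In the residual graph, reachable from In: {In, r1, r2, r3, r4, r5}.
Min-cut edges: r4→r6 (8), r4→r7 (2), r5→Eg (2); capacity 8 + 2 + 2 = 12.
This cut is saturated, so no flow can exceed 12.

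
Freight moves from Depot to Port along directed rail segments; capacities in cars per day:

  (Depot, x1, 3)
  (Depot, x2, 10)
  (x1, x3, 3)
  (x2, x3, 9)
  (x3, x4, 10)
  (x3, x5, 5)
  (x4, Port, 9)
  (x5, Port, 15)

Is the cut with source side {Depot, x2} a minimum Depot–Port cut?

Given cut capacity: 3 + 9 = 12.
Augment Depot→x1→x3→x4→Port: bottleneck 3, flow now 3.
Augment Depot→x2→x3→x4→Port: bottleneck 6, flow now 9.
Augment Depot→x2→x3→x5→Port: bottleneck 3, flow now 12.
No augmenting path remains; maximum flow = 12.
Cut capacity 12 equals the max flow, so it is a minimum cut.

Yes — it is a minimum cut (capacity 12).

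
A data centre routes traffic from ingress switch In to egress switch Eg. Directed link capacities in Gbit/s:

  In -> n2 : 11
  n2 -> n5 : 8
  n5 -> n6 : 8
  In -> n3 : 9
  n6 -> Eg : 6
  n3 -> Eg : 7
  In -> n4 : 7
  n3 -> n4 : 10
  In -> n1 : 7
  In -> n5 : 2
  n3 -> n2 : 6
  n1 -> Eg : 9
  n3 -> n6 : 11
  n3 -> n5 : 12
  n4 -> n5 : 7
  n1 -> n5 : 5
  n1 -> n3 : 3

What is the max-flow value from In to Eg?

Augment In→n1→Eg: bottleneck 7, flow now 7.
Augment In→n3→Eg: bottleneck 7, flow now 14.
Augment In→n3→n6→Eg: bottleneck 2, flow now 16.
Augment In→n5→n6→Eg: bottleneck 2, flow now 18.
Augment In→n2→n5→n6→Eg: bottleneck 2, flow now 20.
No augmenting path remains; maximum flow = 20.
In the residual graph, reachable from In: {In, n2, n3, n4, n5, n6}.
Min-cut edges: In→n1 (7), n3→Eg (7), n6→Eg (6); capacity 7 + 7 + 6 = 20.
This cut is saturated, so no flow can exceed 20.

20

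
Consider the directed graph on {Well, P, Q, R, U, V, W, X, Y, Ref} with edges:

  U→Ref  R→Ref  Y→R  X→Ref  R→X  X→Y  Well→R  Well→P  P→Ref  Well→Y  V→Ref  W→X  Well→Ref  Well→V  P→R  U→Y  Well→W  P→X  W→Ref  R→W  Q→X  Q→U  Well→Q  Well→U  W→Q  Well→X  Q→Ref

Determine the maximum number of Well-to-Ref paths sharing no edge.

Assign every edge capacity 1; by Menger, the answer equals the max flow.
Path Well→Ref (+1); total 1.
Path Well→P→Ref (+1); total 2.
Path Well→Q→Ref (+1); total 3.
Path Well→R→Ref (+1); total 4.
Path Well→U→Ref (+1); total 5.
Path Well→V→Ref (+1); total 6.
Path Well→W→Ref (+1); total 7.
Path Well→X→Ref (+1); total 8.
No residual Well→Ref path; max flow = 8.
Certifying cut of size 8: {Q→Ref, R→Ref, U→Ref, W→Ref, Well→P, Well→Ref, Well→V, X→Ref}.

8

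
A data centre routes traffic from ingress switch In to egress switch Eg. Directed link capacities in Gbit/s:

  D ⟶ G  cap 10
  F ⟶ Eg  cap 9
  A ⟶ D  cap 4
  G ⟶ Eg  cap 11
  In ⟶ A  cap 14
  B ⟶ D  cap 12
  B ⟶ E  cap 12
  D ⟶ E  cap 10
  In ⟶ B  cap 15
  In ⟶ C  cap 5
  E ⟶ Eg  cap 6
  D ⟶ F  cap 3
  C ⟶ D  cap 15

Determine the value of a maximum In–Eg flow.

Augment In→B→E→Eg: bottleneck 6, flow now 6.
Augment In→A→D→F→Eg: bottleneck 3, flow now 9.
Augment In→A→D→G→Eg: bottleneck 1, flow now 10.
Augment In→B→D→G→Eg: bottleneck 9, flow now 19.
No augmenting path remains; maximum flow = 19.
In the residual graph, reachable from In: {In, A, B, C, D, E}.
Min-cut edges: D→F (3), D→G (10), E→Eg (6); capacity 3 + 10 + 6 = 19.
This cut is saturated, so no flow can exceed 19.

19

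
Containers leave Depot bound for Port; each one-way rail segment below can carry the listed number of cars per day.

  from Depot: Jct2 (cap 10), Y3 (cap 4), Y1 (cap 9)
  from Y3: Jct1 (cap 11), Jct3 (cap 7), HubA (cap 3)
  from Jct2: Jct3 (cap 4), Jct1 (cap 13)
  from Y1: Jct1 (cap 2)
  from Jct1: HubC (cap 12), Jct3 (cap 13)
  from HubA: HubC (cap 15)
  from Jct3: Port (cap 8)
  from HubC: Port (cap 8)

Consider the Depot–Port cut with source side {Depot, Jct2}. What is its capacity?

30

Edges leaving {Depot, Jct2}: Depot→Y3 (4), Depot→Y1 (9), Jct2→Jct1 (13), Jct2→Jct3 (4).
Cut capacity = 4 + 9 + 13 + 4 = 30.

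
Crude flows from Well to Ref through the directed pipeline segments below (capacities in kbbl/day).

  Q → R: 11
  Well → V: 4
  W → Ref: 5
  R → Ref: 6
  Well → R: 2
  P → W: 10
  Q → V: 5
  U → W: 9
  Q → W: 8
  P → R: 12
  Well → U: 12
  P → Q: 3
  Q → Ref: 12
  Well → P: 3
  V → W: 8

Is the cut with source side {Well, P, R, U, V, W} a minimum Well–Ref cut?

Given cut capacity: 3 + 6 + 5 = 14.
Augment Well→R→Ref: bottleneck 2, flow now 2.
Augment Well→P→Q→Ref: bottleneck 3, flow now 5.
Augment Well→U→W→Ref: bottleneck 5, flow now 10.
No augmenting path remains; maximum flow = 10.
In the residual graph, reachable from Well: {Well, U, V, W}.
Min-cut edges: Well→P (3), Well→R (2), W→Ref (5); capacity 3 + 2 + 5 = 10.
Cut capacity 14 exceeds the max flow 10, so it is not minimum.

No — its capacity is 14, but the minimum cut has capacity 10.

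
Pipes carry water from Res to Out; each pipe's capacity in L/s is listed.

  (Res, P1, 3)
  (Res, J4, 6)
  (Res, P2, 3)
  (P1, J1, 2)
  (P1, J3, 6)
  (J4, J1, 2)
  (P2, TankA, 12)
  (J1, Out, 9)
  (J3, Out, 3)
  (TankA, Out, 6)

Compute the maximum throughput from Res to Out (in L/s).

Augment Res→P1→J1→Out: bottleneck 2, flow now 2.
Augment Res→P1→J3→Out: bottleneck 1, flow now 3.
Augment Res→J4→J1→Out: bottleneck 2, flow now 5.
Augment Res→P2→TankA→Out: bottleneck 3, flow now 8.
No augmenting path remains; maximum flow = 8.
In the residual graph, reachable from Res: {Res, J4}.
Min-cut edges: Res→P1 (3), Res→P2 (3), J4→J1 (2); capacity 3 + 3 + 2 = 8.
This cut is saturated, so no flow can exceed 8.

8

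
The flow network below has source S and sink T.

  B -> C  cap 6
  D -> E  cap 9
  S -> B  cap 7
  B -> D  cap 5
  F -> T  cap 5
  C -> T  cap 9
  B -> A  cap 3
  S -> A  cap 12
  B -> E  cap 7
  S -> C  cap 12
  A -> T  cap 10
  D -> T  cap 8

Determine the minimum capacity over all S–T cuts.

24

Augment S→A→T: bottleneck 10, flow now 10.
Augment S→C→T: bottleneck 9, flow now 19.
Augment S→B→D→T: bottleneck 5, flow now 24.
No augmenting path remains; maximum flow = 24.
By max-flow min-cut, the minimum cut capacity equals the max flow.
In the residual graph, reachable from S: {S, A, B, C, E}.
Min-cut edges: A→T (10), B→D (5), C→T (9); capacity 10 + 5 + 9 = 24.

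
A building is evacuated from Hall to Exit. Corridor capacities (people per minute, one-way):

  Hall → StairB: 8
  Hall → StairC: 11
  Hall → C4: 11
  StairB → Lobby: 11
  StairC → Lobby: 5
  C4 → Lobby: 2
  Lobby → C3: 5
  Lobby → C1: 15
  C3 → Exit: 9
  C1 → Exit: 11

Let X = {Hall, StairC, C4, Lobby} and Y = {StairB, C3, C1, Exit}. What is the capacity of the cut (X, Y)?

Edges leaving {Hall, StairC, C4, Lobby}: Hall→StairB (8), Lobby→C3 (5), Lobby→C1 (15).
Cut capacity = 8 + 5 + 15 = 28.

28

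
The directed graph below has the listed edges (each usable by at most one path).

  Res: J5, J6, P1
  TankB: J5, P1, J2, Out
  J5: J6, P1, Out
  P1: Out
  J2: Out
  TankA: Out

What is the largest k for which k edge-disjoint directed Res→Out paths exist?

2

Assign every edge capacity 1; by Menger, the answer equals the max flow.
Path Res→J5→Out (+1); total 1.
Path Res→P1→Out (+1); total 2.
No residual Res→Out path; max flow = 2.
Certifying cut of size 2: {Res→J5, Res→P1}.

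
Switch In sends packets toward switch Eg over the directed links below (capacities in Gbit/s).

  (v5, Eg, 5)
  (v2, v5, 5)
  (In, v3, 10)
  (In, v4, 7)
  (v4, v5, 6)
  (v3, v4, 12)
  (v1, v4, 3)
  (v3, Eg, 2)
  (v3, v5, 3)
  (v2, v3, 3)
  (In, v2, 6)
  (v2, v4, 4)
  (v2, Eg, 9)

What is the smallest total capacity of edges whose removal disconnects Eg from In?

Augment In→v2→Eg: bottleneck 6, flow now 6.
Augment In→v3→Eg: bottleneck 2, flow now 8.
Augment In→v3→v5→Eg: bottleneck 3, flow now 11.
Augment In→v4→v5→Eg: bottleneck 2, flow now 13.
No augmenting path remains; maximum flow = 13.
By max-flow min-cut, the minimum cut capacity equals the max flow.
In the residual graph, reachable from In: {In, v3, v4, v5}.
Min-cut edges: In→v2 (6), v3→Eg (2), v5→Eg (5); capacity 6 + 2 + 5 = 13.

13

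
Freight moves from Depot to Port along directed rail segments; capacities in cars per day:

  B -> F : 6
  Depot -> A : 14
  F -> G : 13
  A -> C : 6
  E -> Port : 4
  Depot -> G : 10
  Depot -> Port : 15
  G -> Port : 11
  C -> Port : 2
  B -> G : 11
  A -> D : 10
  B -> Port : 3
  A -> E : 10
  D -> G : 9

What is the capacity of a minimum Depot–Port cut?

Augment Depot→Port: bottleneck 15, flow now 15.
Augment Depot→G→Port: bottleneck 10, flow now 25.
Augment Depot→A→C→Port: bottleneck 2, flow now 27.
Augment Depot→A→E→Port: bottleneck 4, flow now 31.
Augment Depot→A→D→G→Port: bottleneck 1, flow now 32.
No augmenting path remains; maximum flow = 32.
By max-flow min-cut, the minimum cut capacity equals the max flow.
In the residual graph, reachable from Depot: {Depot, A, C, D, E, G}.
Min-cut edges: Depot→Port (15), C→Port (2), E→Port (4), G→Port (11); capacity 15 + 2 + 4 + 11 = 32.

32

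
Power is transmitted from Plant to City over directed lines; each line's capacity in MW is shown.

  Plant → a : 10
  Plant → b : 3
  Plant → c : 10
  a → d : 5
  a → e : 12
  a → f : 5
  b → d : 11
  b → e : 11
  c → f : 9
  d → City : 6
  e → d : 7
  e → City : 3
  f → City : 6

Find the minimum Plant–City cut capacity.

Augment Plant→a→d→City: bottleneck 5, flow now 5.
Augment Plant→a→e→City: bottleneck 3, flow now 8.
Augment Plant→a→f→City: bottleneck 2, flow now 10.
Augment Plant→b→d→City: bottleneck 1, flow now 11.
Augment Plant→c→f→City: bottleneck 4, flow now 15.
No augmenting path remains; maximum flow = 15.
By max-flow min-cut, the minimum cut capacity equals the max flow.
In the residual graph, reachable from Plant: {Plant, a, b, c, d, e, f}.
Min-cut edges: d→City (6), e→City (3), f→City (6); capacity 6 + 3 + 6 = 15.

15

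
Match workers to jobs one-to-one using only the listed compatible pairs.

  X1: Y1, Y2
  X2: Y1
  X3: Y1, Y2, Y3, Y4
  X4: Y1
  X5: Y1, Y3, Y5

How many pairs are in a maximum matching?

4

Unit-capacity flow: source→left, listed edges, right→sink; max matching = max flow.
Augmenting path X1→Y1 (+1); matched 1.
Augmenting path X3→Y2 (+1); matched 2.
Augmenting path X5→Y3 (+1); matched 3.
Augmenting path X2→Y1→X1→Y2→X3→Y4 (+1); matched 4.
No augmenting path remains; maximum matching = 4.
König certificate: {X1, X3, X5, Y1} is a vertex cover of size 4 (every listed pair touches it), so no matching can be larger.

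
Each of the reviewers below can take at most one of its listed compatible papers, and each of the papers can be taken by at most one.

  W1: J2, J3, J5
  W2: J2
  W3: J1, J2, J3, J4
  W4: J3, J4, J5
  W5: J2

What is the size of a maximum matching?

Unit-capacity flow: source→left, listed edges, right→sink; max matching = max flow.
Augmenting path W1→J2 (+1); matched 1.
Augmenting path W3→J1 (+1); matched 2.
Augmenting path W4→J3 (+1); matched 3.
Augmenting path W2→J2→W1→J5 (+1); matched 4.
No augmenting path remains; maximum matching = 4.
König certificate: {W1, W3, W4, J2} is a vertex cover of size 4 (every listed pair touches it), so no matching can be larger.

4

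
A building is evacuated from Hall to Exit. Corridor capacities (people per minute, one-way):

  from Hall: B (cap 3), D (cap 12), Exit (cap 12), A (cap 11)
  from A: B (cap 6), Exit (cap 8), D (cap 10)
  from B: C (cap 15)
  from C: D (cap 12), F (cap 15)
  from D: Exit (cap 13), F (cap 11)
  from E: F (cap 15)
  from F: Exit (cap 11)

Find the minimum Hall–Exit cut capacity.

38

Augment Hall→Exit: bottleneck 12, flow now 12.
Augment Hall→A→Exit: bottleneck 8, flow now 20.
Augment Hall→D→Exit: bottleneck 12, flow now 32.
Augment Hall→A→D→Exit: bottleneck 1, flow now 33.
Augment Hall→A→D→F→Exit: bottleneck 2, flow now 35.
Augment Hall→B→C→F→Exit: bottleneck 3, flow now 38.
No augmenting path remains; maximum flow = 38.
By max-flow min-cut, the minimum cut capacity equals the max flow.
In the residual graph, reachable from Hall: {Hall}.
Min-cut edges: Hall→A (11), Hall→B (3), Hall→D (12), Hall→Exit (12); capacity 11 + 3 + 12 + 12 = 38.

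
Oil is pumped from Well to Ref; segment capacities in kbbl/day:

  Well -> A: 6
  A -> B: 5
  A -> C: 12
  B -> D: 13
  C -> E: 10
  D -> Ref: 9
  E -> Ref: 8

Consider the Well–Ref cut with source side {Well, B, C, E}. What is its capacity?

27

Edges leaving {Well, B, C, E}: Well→A (6), B→D (13), E→Ref (8).
Cut capacity = 6 + 13 + 8 = 27.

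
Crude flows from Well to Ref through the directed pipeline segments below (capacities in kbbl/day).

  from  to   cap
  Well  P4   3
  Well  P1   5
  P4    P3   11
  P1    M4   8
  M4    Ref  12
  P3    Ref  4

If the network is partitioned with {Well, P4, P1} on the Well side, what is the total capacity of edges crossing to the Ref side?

19

Edges leaving {Well, P4, P1}: P4→P3 (11), P1→M4 (8).
Cut capacity = 11 + 8 = 19.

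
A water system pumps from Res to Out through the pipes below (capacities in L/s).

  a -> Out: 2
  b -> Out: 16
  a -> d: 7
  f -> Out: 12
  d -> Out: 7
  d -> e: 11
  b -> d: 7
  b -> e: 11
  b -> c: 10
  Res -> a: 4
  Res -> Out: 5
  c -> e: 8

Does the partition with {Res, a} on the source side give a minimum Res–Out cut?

No — its capacity is 14, but the minimum cut has capacity 9.

Given cut capacity: 5 + 7 + 2 = 14.
Augment Res→Out: bottleneck 5, flow now 5.
Augment Res→a→Out: bottleneck 2, flow now 7.
Augment Res→a→d→Out: bottleneck 2, flow now 9.
No augmenting path remains; maximum flow = 9.
In the residual graph, reachable from Res: {Res}.
Min-cut edges: Res→a (4), Res→Out (5); capacity 4 + 5 = 9.
Cut capacity 14 exceeds the max flow 9, so it is not minimum.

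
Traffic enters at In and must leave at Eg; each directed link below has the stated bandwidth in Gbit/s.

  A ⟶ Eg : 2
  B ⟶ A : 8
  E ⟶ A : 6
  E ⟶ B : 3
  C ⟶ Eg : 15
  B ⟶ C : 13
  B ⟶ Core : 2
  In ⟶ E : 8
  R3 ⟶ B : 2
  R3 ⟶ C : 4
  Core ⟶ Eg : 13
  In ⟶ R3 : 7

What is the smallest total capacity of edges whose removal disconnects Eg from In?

11

Augment In→R3→C→Eg: bottleneck 4, flow now 4.
Augment In→E→A→Eg: bottleneck 2, flow now 6.
Augment In→R3→B→C→Eg: bottleneck 2, flow now 8.
Augment In→E→B→C→Eg: bottleneck 3, flow now 11.
No augmenting path remains; maximum flow = 11.
By max-flow min-cut, the minimum cut capacity equals the max flow.
In the residual graph, reachable from In: {In, R3, E, A}.
Min-cut edges: R3→B (2), R3→C (4), E→B (3), A→Eg (2); capacity 2 + 4 + 3 + 2 = 11.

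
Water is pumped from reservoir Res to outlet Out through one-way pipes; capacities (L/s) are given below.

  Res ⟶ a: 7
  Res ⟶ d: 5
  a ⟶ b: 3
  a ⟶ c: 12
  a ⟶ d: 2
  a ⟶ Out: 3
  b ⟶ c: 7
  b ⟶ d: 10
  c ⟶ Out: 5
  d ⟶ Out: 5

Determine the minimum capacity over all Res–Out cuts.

12

Augment Res→a→Out: bottleneck 3, flow now 3.
Augment Res→d→Out: bottleneck 5, flow now 8.
Augment Res→a→c→Out: bottleneck 4, flow now 12.
No augmenting path remains; maximum flow = 12.
By max-flow min-cut, the minimum cut capacity equals the max flow.
In the residual graph, reachable from Res: {Res}.
Min-cut edges: Res→a (7), Res→d (5); capacity 7 + 5 = 12.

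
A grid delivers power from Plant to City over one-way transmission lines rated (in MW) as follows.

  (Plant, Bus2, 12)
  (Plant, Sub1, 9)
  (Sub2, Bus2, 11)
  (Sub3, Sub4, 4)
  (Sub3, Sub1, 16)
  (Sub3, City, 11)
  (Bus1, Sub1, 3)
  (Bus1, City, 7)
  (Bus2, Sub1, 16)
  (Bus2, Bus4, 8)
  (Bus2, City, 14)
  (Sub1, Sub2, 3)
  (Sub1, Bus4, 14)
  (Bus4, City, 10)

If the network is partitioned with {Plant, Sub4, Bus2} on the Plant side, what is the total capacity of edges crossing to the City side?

Edges leaving {Plant, Sub4, Bus2}: Plant→Sub1 (9), Bus2→Sub1 (16), Bus2→Bus4 (8), Bus2→City (14).
Cut capacity = 9 + 16 + 8 + 14 = 47.

47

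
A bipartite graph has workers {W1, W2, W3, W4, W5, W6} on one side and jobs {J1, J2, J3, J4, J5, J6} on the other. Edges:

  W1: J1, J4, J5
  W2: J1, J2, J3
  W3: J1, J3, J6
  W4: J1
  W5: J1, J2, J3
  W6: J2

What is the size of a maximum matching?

5

Unit-capacity flow: source→left, listed edges, right→sink; max matching = max flow.
Augmenting path W1→J1 (+1); matched 1.
Augmenting path W2→J2 (+1); matched 2.
Augmenting path W3→J3 (+1); matched 3.
Augmenting path W4→J1→W1→J4 (+1); matched 4.
Augmenting path W5→J3→W3→J6 (+1); matched 5.
No augmenting path remains; maximum matching = 5.
König certificate: {W1, W3, J1, J2, J3} is a vertex cover of size 5 (every listed pair touches it), so no matching can be larger.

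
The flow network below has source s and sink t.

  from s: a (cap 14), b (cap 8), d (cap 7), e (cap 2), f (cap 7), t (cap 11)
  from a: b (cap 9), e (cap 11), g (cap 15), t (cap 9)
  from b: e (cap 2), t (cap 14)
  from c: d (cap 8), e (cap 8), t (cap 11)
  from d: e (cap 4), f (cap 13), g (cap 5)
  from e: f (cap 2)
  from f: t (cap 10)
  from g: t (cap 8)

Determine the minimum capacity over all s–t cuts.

48

Augment s→t: bottleneck 11, flow now 11.
Augment s→a→t: bottleneck 9, flow now 20.
Augment s→b→t: bottleneck 8, flow now 28.
Augment s→f→t: bottleneck 7, flow now 35.
Augment s→a→b→t: bottleneck 5, flow now 40.
Augment s→d→f→t: bottleneck 3, flow now 43.
Augment s→d→g→t: bottleneck 4, flow now 47.
Augment s→e→f→d→g→t: bottleneck 1, flow now 48. (uses reverse residual edge)
No augmenting path remains; maximum flow = 48.
By max-flow min-cut, the minimum cut capacity equals the max flow.
In the residual graph, reachable from s: {s, d, e, f}.
Min-cut edges: s→a (14), s→b (8), s→t (11), d→g (5), f→t (10); capacity 14 + 8 + 11 + 5 + 10 = 48.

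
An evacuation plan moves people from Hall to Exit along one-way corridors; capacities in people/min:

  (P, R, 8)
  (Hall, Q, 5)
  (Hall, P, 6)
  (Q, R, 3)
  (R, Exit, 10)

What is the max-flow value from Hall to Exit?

9

Augment Hall→P→R→Exit: bottleneck 6, flow now 6.
Augment Hall→Q→R→Exit: bottleneck 3, flow now 9.
No augmenting path remains; maximum flow = 9.
In the residual graph, reachable from Hall: {Hall, Q}.
Min-cut edges: Hall→P (6), Q→R (3); capacity 6 + 3 = 9.
This cut is saturated, so no flow can exceed 9.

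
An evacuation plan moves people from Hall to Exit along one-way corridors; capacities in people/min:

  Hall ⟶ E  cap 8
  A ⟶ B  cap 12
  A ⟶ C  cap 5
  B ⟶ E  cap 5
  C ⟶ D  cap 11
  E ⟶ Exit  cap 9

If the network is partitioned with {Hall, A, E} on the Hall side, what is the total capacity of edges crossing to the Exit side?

Edges leaving {Hall, A, E}: A→B (12), A→C (5), E→Exit (9).
Cut capacity = 12 + 5 + 9 = 26.

26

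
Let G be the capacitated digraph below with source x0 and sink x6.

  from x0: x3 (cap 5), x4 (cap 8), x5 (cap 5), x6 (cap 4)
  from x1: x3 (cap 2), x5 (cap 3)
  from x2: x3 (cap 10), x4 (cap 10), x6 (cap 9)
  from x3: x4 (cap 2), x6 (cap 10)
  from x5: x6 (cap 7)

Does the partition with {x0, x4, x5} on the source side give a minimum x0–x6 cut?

No — its capacity is 16, but the minimum cut has capacity 14.

Given cut capacity: 5 + 4 + 7 = 16.
Augment x0→x6: bottleneck 4, flow now 4.
Augment x0→x3→x6: bottleneck 5, flow now 9.
Augment x0→x5→x6: bottleneck 5, flow now 14.
No augmenting path remains; maximum flow = 14.
In the residual graph, reachable from x0: {x0, x4}.
Min-cut edges: x0→x3 (5), x0→x5 (5), x0→x6 (4); capacity 5 + 5 + 4 = 14.
Cut capacity 16 exceeds the max flow 14, so it is not minimum.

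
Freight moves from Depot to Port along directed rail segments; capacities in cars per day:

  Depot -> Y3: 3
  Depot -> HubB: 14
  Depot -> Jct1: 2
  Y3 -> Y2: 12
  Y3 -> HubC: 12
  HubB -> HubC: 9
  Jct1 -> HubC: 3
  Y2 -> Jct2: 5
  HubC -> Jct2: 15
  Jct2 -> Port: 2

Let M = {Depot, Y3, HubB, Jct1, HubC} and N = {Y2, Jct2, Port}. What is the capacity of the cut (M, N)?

Edges leaving {Depot, Y3, HubB, Jct1, HubC}: Y3→Y2 (12), HubC→Jct2 (15).
Cut capacity = 12 + 15 = 27.

27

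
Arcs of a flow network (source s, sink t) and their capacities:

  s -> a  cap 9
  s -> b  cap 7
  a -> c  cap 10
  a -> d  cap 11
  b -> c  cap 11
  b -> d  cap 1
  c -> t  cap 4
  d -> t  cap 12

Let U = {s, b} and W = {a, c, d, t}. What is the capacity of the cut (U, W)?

Edges leaving {s, b}: s→a (9), b→c (11), b→d (1).
Cut capacity = 9 + 11 + 1 = 21.

21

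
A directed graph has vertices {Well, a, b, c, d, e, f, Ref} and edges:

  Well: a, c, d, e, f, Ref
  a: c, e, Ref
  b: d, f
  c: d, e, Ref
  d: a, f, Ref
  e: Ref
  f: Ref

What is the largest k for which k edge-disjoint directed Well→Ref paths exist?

6

Assign every edge capacity 1; by Menger, the answer equals the max flow.
Path Well→Ref (+1); total 1.
Path Well→a→Ref (+1); total 2.
Path Well→c→Ref (+1); total 3.
Path Well→d→Ref (+1); total 4.
Path Well→e→Ref (+1); total 5.
Path Well→f→Ref (+1); total 6.
No residual Well→Ref path; max flow = 6.
Certifying cut of size 6: {Well→Ref, Well→a, Well→c, Well→d, Well→e, Well→f}.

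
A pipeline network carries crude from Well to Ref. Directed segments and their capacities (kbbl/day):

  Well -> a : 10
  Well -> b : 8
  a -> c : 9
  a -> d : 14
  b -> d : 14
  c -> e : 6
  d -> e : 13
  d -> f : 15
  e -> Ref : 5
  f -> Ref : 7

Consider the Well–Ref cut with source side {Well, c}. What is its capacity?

24

Edges leaving {Well, c}: Well→a (10), Well→b (8), c→e (6).
Cut capacity = 10 + 8 + 6 = 24.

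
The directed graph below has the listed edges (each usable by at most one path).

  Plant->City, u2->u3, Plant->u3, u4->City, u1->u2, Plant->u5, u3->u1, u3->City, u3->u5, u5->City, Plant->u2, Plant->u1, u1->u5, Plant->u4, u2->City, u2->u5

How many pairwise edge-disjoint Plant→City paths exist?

Assign every edge capacity 1; by Menger, the answer equals the max flow.
Path Plant→City (+1); total 1.
Path Plant→u2→City (+1); total 2.
Path Plant→u3→City (+1); total 3.
Path Plant→u4→City (+1); total 4.
Path Plant→u5→City (+1); total 5.
No residual Plant→City path; max flow = 5.
Certifying cut of size 5: {Plant→City, Plant→u4, u2→City, u3→City, u5→City}.

5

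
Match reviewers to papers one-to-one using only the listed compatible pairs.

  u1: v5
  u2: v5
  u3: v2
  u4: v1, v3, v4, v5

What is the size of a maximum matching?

Unit-capacity flow: source→left, listed edges, right→sink; max matching = max flow.
Augmenting path u1→v5 (+1); matched 1.
Augmenting path u3→v2 (+1); matched 2.
Augmenting path u4→v1 (+1); matched 3.
No augmenting path remains; maximum matching = 3.
König certificate: {u3, u4, v5} is a vertex cover of size 3 (every listed pair touches it), so no matching can be larger.

3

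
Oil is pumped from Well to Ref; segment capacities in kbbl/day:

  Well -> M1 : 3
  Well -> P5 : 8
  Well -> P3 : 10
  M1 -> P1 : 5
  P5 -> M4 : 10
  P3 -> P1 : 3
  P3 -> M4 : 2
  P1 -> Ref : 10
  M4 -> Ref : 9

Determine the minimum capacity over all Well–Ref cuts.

15

Augment Well→M1→P1→Ref: bottleneck 3, flow now 3.
Augment Well→P5→M4→Ref: bottleneck 8, flow now 11.
Augment Well→P3→P1→Ref: bottleneck 3, flow now 14.
Augment Well→P3→M4→Ref: bottleneck 1, flow now 15.
No augmenting path remains; maximum flow = 15.
By max-flow min-cut, the minimum cut capacity equals the max flow.
In the residual graph, reachable from Well: {Well, P5, P3, M4}.
Min-cut edges: Well→M1 (3), P3→P1 (3), M4→Ref (9); capacity 3 + 3 + 9 = 15.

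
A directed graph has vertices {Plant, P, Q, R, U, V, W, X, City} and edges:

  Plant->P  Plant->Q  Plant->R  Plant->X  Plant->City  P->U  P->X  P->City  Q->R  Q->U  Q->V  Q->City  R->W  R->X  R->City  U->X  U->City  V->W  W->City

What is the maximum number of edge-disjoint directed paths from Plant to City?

4

Assign every edge capacity 1; by Menger, the answer equals the max flow.
Path Plant→City (+1); total 1.
Path Plant→P→City (+1); total 2.
Path Plant→Q→City (+1); total 3.
Path Plant→R→City (+1); total 4.
No residual Plant→City path; max flow = 4.
Certifying cut of size 4: {Plant→City, Plant→P, Plant→Q, Plant→R}.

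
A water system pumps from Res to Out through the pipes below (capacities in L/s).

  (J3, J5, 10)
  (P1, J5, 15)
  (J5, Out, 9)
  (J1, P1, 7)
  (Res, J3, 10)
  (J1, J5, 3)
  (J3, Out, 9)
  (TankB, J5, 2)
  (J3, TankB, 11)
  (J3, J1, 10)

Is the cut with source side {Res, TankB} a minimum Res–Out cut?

No — its capacity is 12, but the minimum cut has capacity 10.

Given cut capacity: 10 + 2 = 12.
Augment Res→J3→Out: bottleneck 9, flow now 9.
Augment Res→J3→J5→Out: bottleneck 1, flow now 10.
No augmenting path remains; maximum flow = 10.
In the residual graph, reachable from Res: {Res}.
Min-cut edges: Res→J3 (10); capacity 10 = 10.
Cut capacity 12 exceeds the max flow 10, so it is not minimum.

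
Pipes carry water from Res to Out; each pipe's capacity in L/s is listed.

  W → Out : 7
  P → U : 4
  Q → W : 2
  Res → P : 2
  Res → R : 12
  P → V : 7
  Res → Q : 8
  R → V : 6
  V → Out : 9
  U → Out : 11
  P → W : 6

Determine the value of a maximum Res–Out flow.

10

Augment Res→P→U→Out: bottleneck 2, flow now 2.
Augment Res→Q→W→Out: bottleneck 2, flow now 4.
Augment Res→R→V→Out: bottleneck 6, flow now 10.
No augmenting path remains; maximum flow = 10.
In the residual graph, reachable from Res: {Res, Q, R}.
Min-cut edges: Res→P (2), Q→W (2), R→V (6); capacity 2 + 2 + 6 = 10.
This cut is saturated, so no flow can exceed 10.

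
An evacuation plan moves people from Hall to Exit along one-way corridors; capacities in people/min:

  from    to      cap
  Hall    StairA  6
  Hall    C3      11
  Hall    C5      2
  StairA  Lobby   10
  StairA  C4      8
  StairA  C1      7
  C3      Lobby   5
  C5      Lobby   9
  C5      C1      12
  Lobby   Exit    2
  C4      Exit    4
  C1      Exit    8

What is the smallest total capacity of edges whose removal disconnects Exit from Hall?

Augment Hall→StairA→Lobby→Exit: bottleneck 2, flow now 2.
Augment Hall→StairA→C4→Exit: bottleneck 4, flow now 6.
Augment Hall→C5→C1→Exit: bottleneck 2, flow now 8.
Augment Hall→C3→Lobby→StairA→C1→Exit: bottleneck 2, flow now 10. (uses reverse residual edge)
No augmenting path remains; maximum flow = 10.
By max-flow min-cut, the minimum cut capacity equals the max flow.
In the residual graph, reachable from Hall: {Hall, C3, Lobby}.
Min-cut edges: Hall→StairA (6), Hall→C5 (2), Lobby→Exit (2); capacity 6 + 2 + 2 = 10.

10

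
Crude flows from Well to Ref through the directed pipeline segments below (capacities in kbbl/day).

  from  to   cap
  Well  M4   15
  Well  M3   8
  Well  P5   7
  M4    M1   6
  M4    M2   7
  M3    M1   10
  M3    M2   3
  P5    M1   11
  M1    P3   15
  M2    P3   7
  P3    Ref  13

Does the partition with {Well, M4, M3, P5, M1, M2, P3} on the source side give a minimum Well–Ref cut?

Given cut capacity: 13 = 13.
Augment Well→M4→M1→P3→Ref: bottleneck 6, flow now 6.
Augment Well→M4→M2→P3→Ref: bottleneck 7, flow now 13.
No augmenting path remains; maximum flow = 13.
Cut capacity 13 equals the max flow, so it is a minimum cut.

Yes — it is a minimum cut (capacity 13).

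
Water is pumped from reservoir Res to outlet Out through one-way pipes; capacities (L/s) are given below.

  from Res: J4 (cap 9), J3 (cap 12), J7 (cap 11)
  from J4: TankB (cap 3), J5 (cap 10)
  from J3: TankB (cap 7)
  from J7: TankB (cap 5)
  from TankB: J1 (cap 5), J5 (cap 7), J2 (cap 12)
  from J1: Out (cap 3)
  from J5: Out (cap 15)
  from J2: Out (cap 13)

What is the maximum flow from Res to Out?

21

Augment Res→J4→J5→Out: bottleneck 9, flow now 9.
Augment Res→J3→TankB→J1→Out: bottleneck 3, flow now 12.
Augment Res→J3→TankB→J5→Out: bottleneck 4, flow now 16.
Augment Res→J7→TankB→J5→Out: bottleneck 2, flow now 18.
Augment Res→J7→TankB→J2→Out: bottleneck 3, flow now 21.
No augmenting path remains; maximum flow = 21.
In the residual graph, reachable from Res: {Res, J3, J7}.
Min-cut edges: Res→J4 (9), J3→TankB (7), J7→TankB (5); capacity 9 + 7 + 5 = 21.
This cut is saturated, so no flow can exceed 21.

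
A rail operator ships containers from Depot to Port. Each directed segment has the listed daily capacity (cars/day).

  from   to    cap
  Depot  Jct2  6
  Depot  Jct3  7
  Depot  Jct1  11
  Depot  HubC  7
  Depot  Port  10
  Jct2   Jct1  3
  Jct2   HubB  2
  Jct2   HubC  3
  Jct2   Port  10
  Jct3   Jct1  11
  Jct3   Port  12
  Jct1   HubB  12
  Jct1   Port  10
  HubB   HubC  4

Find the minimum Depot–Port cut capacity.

Augment Depot→Port: bottleneck 10, flow now 10.
Augment Depot→Jct2→Port: bottleneck 6, flow now 16.
Augment Depot→Jct3→Port: bottleneck 7, flow now 23.
Augment Depot→Jct1→Port: bottleneck 10, flow now 33.
No augmenting path remains; maximum flow = 33.
By max-flow min-cut, the minimum cut capacity equals the max flow.
In the residual graph, reachable from Depot: {Depot, Jct1, HubB, HubC}.
Min-cut edges: Depot→Jct2 (6), Depot→Jct3 (7), Depot→Port (10), Jct1→Port (10); capacity 6 + 7 + 10 + 10 = 33.

33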